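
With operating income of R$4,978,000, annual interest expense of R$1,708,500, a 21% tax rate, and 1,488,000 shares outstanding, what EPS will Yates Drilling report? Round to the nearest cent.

Interest = R$1,708,500.00, so EBT = R$4,978,000 − R$1,708,500.00 = R$3,269,500.00.
After tax at 21%: net income = R$3,269,500.00 × 0.79 = R$2,582,905.00.
EPS = R$2,582,905.00 ÷ 1,488,000 = R$1.74.

R$1.74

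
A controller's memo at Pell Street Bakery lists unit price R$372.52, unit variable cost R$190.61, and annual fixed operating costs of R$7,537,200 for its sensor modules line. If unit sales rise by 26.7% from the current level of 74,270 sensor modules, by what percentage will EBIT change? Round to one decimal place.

Total contribution margin = 74,270 × R$181.91 = R$13,510,455.70.
Operating income = contribution − fixed costs = R$13,510,455.70 − R$7,537,200 = R$5,973,255.70.
So DOL = total CM / EBIT = R$13,510,455.70 / R$5,973,255.70 = 2.2618.
Operating income changes by 2.2618 × +26.7% = +60.4%.

+60.4%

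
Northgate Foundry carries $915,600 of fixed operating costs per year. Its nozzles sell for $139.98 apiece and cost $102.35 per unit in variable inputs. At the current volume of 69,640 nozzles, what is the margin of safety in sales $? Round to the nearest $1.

Contribution margin per unit = $139.98 − $102.35 = $37.63. Break-even units = $915,600 ÷ $37.63 = 24,331.65; break-even revenue = 24,331.65 × $139.98 = $3,405,944.41.
Current sales = 69,640 × $139.98 = $9,748,207.20.
Margin of safety = $9,748,207.20 − $3,405,944.41 = $6,342,263.

$6,342,263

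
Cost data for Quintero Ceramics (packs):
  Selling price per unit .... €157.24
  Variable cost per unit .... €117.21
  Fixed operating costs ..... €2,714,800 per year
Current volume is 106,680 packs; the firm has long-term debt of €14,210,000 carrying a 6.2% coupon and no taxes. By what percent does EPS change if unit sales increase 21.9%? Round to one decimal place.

Total contribution margin = 106,680 × €40.03 = €4,270,400.40.
Operating income = contribution − fixed costs = €4,270,400.40 − €2,714,800 = €1,555,600.40.
After interest of €881,020.00, pre-tax earnings = €674,580.40.
Degree of combined leverage = contribution ÷ (EBIT − I) = €4,270,400.40 ÷ €674,580.40 = 6.3305.
%ΔEPS = DCL × %ΔSales = 6.3305 × +21.9% = +138.6%.

+138.6%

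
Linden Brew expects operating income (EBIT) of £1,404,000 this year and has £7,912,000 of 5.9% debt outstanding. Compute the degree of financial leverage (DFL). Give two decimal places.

Interest = £466,808.00.
Degree of financial leverage = EBIT / (EBIT − interest) = £1,404,000 / £937,192.00 = 1.4981.

1.50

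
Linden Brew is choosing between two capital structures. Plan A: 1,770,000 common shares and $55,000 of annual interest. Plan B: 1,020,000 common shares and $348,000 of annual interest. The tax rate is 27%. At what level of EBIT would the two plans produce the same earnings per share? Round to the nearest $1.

$746,480

At indifference, (EBIT − 55,000)(1 − t)/1,770,000 = (EBIT − 348,000)(1 − t)/1,020,000.
Cancelling (1 − t) and cross-multiplying: 1,020,000·(EBIT − 55,000) = 1,770,000·(EBIT − 348,000).
Solving, EBIT = (348,000·1,770,000 − 55,000·1,020,000) / (1,770,000 − 1,020,000) = 559,860,000,000 / 750,000 = 746,480.00.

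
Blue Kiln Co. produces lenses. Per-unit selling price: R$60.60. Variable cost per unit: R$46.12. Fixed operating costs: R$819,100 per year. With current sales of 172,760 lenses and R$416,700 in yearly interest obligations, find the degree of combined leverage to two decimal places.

Total contribution margin = 172,760 × R$14.48 = R$2,501,564.80.
EBIT = R$2,501,564.80 − R$819,100 = R$1,682,464.80. Interest = R$416,700.00, so EBIT − I = R$1,265,764.80.
DCL = contribution ÷ (EBIT − I) = R$2,501,564.80 ÷ R$1,265,764.80 = 1.9763.

1.98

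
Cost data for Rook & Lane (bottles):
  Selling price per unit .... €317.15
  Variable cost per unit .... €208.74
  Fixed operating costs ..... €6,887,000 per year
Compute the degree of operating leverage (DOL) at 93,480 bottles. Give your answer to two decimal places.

3.12

Contribution at this volume is 93,480 × €108.41 = €10,134,166.80.
EBIT = €10,134,166.80 − €6,887,000 = €3,247,166.80.
DOL = contribution ÷ EBIT = €10,134,166.80 ÷ €3,247,166.80 = 3.1209.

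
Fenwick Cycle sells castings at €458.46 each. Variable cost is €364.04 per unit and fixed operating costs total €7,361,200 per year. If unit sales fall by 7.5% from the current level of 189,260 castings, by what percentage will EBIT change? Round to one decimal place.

-12.8%

Total contribution margin = 189,260 × €94.42 = €17,869,929.20.
EBIT = €17,869,929.20 − €7,361,200 = €10,508,729.20.
DOL = contribution ÷ EBIT = €17,869,929.20 ÷ €10,508,729.20 = 1.7005.
Operating income changes by 1.7005 × -7.5% = -12.8%.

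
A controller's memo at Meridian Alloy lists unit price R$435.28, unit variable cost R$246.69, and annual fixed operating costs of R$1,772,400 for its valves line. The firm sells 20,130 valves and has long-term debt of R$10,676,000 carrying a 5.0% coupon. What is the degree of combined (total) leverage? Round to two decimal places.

2.55

At 20,130 units, contribution = 20,130 × R$188.59 = R$3,796,316.70.
EBIT = R$3,796,316.70 − R$1,772,400 = R$2,023,916.70. Interest = R$533,800.00, so EBIT − I = R$1,490,116.70.
DCL = contribution ÷ (EBIT − I) = R$3,796,316.70 ÷ R$1,490,116.70 = 2.5477.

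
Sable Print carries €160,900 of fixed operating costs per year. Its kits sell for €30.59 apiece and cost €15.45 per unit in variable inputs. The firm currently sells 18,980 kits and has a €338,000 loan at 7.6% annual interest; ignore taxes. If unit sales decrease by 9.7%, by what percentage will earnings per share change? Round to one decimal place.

-27.7%

At 18,980 units, contribution = 18,980 × €15.14 = €287,357.20.
EBIT = €287,357.20 − €160,900 = €126,457.20.
After interest of €25,688.00, pre-tax earnings = €100,769.20.
Degree of combined leverage = contribution ÷ (EBIT − I) = €287,357.20 ÷ €100,769.20 = 2.8516.
EPS therefore changes by 2.8516 × (-9.7%) = -27.7%.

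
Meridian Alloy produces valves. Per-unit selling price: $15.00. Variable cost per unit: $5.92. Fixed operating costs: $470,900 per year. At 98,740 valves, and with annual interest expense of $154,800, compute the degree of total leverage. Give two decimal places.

3.31

Contribution at this volume is 98,740 × $9.08 = $896,559.20.
EBIT = $896,559.20 − $470,900 = $425,659.20. Interest = $154,800.00, so EBIT − I = $270,859.20.
DCL = contribution ÷ (EBIT − I) = $896,559.20 ÷ $270,859.20 = 3.3101.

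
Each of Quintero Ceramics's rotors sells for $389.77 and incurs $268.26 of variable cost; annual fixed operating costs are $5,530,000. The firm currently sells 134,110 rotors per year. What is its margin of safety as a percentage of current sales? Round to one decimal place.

66.1%

Each unit contributes $389.77 − $268.26 = $121.51. Break-even units = $5,530,000 ÷ $121.51 = 45,510.66; break-even revenue = 45,510.66 × $389.77 = $17,738,689.00.
Actual sales revenue = 134,110 × $389.77 = $52,272,054.70.
Margin of safety = ($52,272,054.70 − $17,738,689.00) ÷ $52,272,054.70 = 66.1%.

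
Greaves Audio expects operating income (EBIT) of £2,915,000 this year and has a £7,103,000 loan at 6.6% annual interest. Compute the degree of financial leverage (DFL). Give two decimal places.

Annual interest charges come to £468,798.00.
DFL = EBIT ÷ (EBIT − I) = £2,915,000 ÷ (£2,915,000 − £468,798.00) = £2,915,000 ÷ £2,446,202.00 = 1.1916.

1.19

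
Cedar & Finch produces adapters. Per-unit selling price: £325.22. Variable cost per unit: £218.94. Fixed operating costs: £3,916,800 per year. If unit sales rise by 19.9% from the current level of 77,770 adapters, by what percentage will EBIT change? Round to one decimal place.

Contribution at this volume is 77,770 × £106.28 = £8,265,395.60.
EBIT = £8,265,395.60 − £3,916,800 = £4,348,595.60.
DOL = contribution ÷ EBIT = £8,265,395.60 ÷ £4,348,595.60 = 1.9007.
Operating income changes by 1.9007 × +19.9% = +37.8%.

+37.8%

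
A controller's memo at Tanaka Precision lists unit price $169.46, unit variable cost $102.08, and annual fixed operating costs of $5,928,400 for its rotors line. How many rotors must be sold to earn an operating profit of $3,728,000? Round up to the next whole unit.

143,313 rotors

Unit CM = price − variable cost = $169.46 − $102.08 = $67.38.
Units = (FC + target) / CM = ($5,928,400 + $3,728,000) / $67.38 = 143,312.56, so 143,313 rotors.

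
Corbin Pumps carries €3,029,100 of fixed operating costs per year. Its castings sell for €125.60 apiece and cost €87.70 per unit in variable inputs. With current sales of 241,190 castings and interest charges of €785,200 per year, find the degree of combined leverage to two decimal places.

Total contribution margin = 241,190 × €37.90 = €9,141,101.00.
Operating income = contribution − fixed costs = €9,141,101.00 − €3,029,100 = €6,112,001.00. Interest = €785,200.00, so EBIT − I = €5,326,801.00.
Degree of total leverage = total CM / (EBIT − interest) = €9,141,101.00 / €5,326,801.00 = 1.7161.

1.72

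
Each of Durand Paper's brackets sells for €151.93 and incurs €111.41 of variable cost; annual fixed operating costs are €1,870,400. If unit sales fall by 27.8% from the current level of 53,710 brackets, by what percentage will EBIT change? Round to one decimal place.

-197.8%

Contribution at this volume is 53,710 × €40.52 = €2,176,329.20.
Subtracting fixed costs: EBIT = €2,176,329.20 − €1,870,400 = €305,929.20.
DOL = contribution ÷ EBIT = €2,176,329.20 ÷ €305,929.20 = 7.1138.
So EBIT moves 7.1138 × (-27.8%) = -197.8%.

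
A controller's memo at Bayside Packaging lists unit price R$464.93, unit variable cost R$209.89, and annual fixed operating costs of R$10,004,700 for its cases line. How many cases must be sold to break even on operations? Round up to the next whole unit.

Each unit contributes R$464.93 − R$209.89 = R$255.04.
Break-even volume = fixed costs ÷ CM per unit = R$10,004,700 ÷ R$255.04 = 39,227.96, so 39,228 cases.

39,228 cases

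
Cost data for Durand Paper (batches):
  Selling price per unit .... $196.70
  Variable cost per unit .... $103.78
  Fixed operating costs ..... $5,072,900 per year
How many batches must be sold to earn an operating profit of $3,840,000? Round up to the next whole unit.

Contribution margin per unit = $196.70 − $103.78 = $92.92.
Required volume = (fixed costs + target profit) ÷ CM = ($5,072,900 + $3,840,000) ÷ $92.92 = 95,920.15, so 95,921 batches.

95,921 batches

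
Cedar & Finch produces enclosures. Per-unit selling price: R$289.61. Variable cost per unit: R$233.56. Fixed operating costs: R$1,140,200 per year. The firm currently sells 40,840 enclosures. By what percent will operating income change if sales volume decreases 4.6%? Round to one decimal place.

-9.2%

Total contribution margin = 40,840 × R$56.05 = R$2,289,082.00.
Operating income = contribution − fixed costs = R$2,289,082.00 − R$1,140,200 = R$1,148,882.00.
Degree of operating leverage = R$2,289,082.00 / R$1,148,882.00 = 1.9924.
%ΔEBIT = DOL × %ΔSales = 1.9924 × -4.6% = -9.2%.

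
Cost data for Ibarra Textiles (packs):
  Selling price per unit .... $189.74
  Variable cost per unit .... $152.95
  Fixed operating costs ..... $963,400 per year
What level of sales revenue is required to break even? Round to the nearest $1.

Contribution margin per unit = $189.74 − $152.95 = $36.79, a CM ratio of $36.79 ÷ $189.74 = 0.1939.
Break-even sales = FC ÷ CM ratio = $963,400 × $189.74 / $36.79 = $4,968,620.

$4,968,620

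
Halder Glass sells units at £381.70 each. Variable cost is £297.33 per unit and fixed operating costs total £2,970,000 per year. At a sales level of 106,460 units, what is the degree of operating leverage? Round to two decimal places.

Contribution at this volume is 106,460 × £84.37 = £8,982,030.20.
EBIT = £8,982,030.20 − £2,970,000 = £6,012,030.20.
DOL = contribution ÷ EBIT = £8,982,030.20 ÷ £6,012,030.20 = 1.4940.

1.49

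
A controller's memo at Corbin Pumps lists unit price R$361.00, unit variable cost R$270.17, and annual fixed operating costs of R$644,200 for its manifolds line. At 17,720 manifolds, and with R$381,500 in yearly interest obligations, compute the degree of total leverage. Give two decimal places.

Contribution at this volume is 17,720 × R$90.83 = R$1,609,507.60.
Subtracting fixed costs: EBIT = R$1,609,507.60 − R$644,200 = R$965,307.60. Interest = R$381,500.00, so EBIT − I = R$583,807.60.
DCL = contribution ÷ (EBIT − I) = R$1,609,507.60 ÷ R$583,807.60 = 2.7569.

2.76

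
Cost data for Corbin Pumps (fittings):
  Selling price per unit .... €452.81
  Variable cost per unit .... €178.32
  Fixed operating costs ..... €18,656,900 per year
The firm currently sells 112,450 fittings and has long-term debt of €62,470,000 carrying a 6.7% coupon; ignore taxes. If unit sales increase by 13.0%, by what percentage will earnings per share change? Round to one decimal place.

Contribution at this volume is 112,450 × €274.49 = €30,866,400.50.
EBIT = €30,866,400.50 − €18,656,900 = €12,209,500.50.
Interest = €4,185,490.00, so EBIT − I = €8,024,010.50.
DCL = total CM / (EBIT − I) = €30,866,400.50 / €8,024,010.50 = 3.8468.
%ΔEPS = DCL × %ΔSales = 3.8468 × +13.0% = +50.0%.

+50.0%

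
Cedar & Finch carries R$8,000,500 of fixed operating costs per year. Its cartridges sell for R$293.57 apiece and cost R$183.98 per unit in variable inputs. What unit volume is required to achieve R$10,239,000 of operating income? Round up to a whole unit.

166,434 cartridges

Contribution margin per unit = R$293.57 − R$183.98 = R$109.59.
Units = (FC + target) / CM = (R$8,000,500 + R$10,239,000) / R$109.59 = 166,433.98, so 166,434 cartridges.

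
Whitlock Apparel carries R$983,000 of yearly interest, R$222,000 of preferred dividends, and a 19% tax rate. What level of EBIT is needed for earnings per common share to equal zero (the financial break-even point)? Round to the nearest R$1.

Grossing the preferred dividend up to pre-tax terms: R$222,000 / (1 − 0.19) = R$274,074.07.
Financial break-even EBIT = interest + D_p ÷ (1 − t) = R$983,000 + R$274,074.07 = R$1,257,074.07.

R$1,257,074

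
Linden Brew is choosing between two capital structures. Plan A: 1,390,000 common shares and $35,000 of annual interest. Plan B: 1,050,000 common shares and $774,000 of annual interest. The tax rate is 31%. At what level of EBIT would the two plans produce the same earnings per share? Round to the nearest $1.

$3,056,206

At indifference, (EBIT − 35,000)(1 − t)/1,390,000 = (EBIT − 774,000)(1 − t)/1,050,000.
The (1 − t) factor cancels: (EBIT − 35,000) × 1,050,000 = (EBIT − 774,000) × 1,390,000.
EBIT × (1,390,000 − 1,050,000) = 774,000 × 1,390,000 − 35,000 × 1,050,000 = 1,039,110,000,000, so EBIT = 1,039,110,000,000 ÷ 340,000 = 3,056,205.88.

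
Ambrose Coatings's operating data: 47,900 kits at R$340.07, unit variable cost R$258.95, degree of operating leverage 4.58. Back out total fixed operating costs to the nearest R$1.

R$3,037,253

At 47,900 units, contribution = 47,900 × R$81.12 = R$3,885,648.00.
Since DOL = CM ÷ EBIT, EBIT = R$3,885,648.00 ÷ 4.58 = R$848,394.76.
Fixed costs = CM − EBIT = R$3,885,648.00 − R$848,394.76 = R$3,037,253.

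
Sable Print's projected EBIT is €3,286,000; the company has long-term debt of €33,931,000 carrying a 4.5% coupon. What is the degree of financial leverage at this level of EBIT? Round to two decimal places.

Interest = €1,526,895.00.
DFL = EBIT ÷ (EBIT − I) = €3,286,000 ÷ (€3,286,000 − €1,526,895.00) = €3,286,000 ÷ €1,759,105.00 = 1.8680.

1.87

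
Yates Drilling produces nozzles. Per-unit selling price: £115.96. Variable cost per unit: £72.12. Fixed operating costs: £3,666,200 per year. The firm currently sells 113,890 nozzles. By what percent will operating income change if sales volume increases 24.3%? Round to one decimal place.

Total contribution margin = 113,890 × £43.84 = £4,992,937.60.
EBIT = £4,992,937.60 − £3,666,200 = £1,326,737.60.
DOL = contribution ÷ EBIT = £4,992,937.60 ÷ £1,326,737.60 = 3.7633.
%ΔEBIT = DOL × %ΔSales = 3.7633 × +24.3% = +91.4%.

+91.4%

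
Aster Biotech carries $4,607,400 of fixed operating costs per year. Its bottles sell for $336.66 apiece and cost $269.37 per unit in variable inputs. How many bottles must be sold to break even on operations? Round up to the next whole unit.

68,471 bottles

Contribution margin per unit = $336.66 − $269.37 = $67.29.
Break-even volume = fixed costs ÷ CM per unit = $4,607,400 ÷ $67.29 = 68,470.80, so 68,471 bottles.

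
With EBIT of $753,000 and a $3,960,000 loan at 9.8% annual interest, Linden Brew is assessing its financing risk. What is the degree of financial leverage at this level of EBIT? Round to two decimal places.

2.06

Interest = $388,080.00.
Degree of financial leverage = EBIT / (EBIT − interest) = $753,000 / $364,920.00 = 2.0635.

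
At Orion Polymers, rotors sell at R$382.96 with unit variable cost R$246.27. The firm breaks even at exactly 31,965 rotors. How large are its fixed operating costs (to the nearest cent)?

Each unit contributes R$382.96 − R$246.27 = R$136.69.
Fixed costs = break-even units × CM = 31,965 × R$136.69 = R$4,369,295.85.

R$4,369,295.85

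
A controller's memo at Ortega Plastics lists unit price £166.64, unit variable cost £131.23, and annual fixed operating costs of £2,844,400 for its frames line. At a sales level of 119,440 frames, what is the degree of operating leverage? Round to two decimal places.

3.05

Total contribution margin = 119,440 × £35.41 = £4,229,370.40.
Operating income = contribution − fixed costs = £4,229,370.40 − £2,844,400 = £1,384,970.40.
DOL = contribution ÷ EBIT = £4,229,370.40 ÷ £1,384,970.40 = 3.0538.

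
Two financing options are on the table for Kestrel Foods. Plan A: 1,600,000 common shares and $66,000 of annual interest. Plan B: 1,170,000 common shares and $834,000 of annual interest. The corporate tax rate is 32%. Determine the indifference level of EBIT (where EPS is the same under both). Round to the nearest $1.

Set EPS_A = EPS_B: (EBIT − $66,000)(1 − 0.32) ÷ 1,600,000 = (EBIT − $834,000)(1 − 0.32) ÷ 1,170,000.
Cancelling (1 − t) and cross-multiplying: 1,170,000·(EBIT − 66,000) = 1,600,000·(EBIT − 834,000).
EBIT × (1,600,000 − 1,170,000) = 834,000 × 1,600,000 − 66,000 × 1,170,000 = 1,257,180,000,000, so EBIT = 1,257,180,000,000 ÷ 430,000 = 2,923,674.42.

$2,923,674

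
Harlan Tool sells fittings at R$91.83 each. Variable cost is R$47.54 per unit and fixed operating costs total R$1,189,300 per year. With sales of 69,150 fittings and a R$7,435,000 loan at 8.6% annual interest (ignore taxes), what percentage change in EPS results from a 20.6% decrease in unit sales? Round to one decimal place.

-51.1%

At 69,150 units, contribution = 69,150 × R$44.29 = R$3,062,653.50.
Subtracting fixed costs: EBIT = R$3,062,653.50 − R$1,189,300 = R$1,873,353.50.
After interest of R$639,410.00, pre-tax earnings = R$1,233,943.50.
Degree of combined leverage = contribution ÷ (EBIT − I) = R$3,062,653.50 ÷ R$1,233,943.50 = 2.4820.
EPS therefore changes by 2.4820 × (-20.6%) = -51.1%.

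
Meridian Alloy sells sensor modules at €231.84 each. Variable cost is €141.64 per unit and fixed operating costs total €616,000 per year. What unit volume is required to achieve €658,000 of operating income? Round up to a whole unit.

Contribution margin per unit = €231.84 − €141.64 = €90.20.
Required volume = (fixed costs + target profit) ÷ CM = (€616,000 + €658,000) ÷ €90.20 = 14,124.17, so 14,125 sensor modules.

14,125 sensor modules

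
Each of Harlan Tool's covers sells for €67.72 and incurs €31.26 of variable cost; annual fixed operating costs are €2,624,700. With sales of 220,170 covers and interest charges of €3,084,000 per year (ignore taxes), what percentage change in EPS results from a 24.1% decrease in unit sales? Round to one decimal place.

-83.4%

Total contribution margin = 220,170 × €36.46 = €8,027,398.20.
Operating income = contribution − fixed costs = €8,027,398.20 − €2,624,700 = €5,402,698.20.
After interest of €3,084,000.00, pre-tax earnings = €2,318,698.20.
DCL = total CM / (EBIT − I) = €8,027,398.20 / €2,318,698.20 = 3.4620.
EPS therefore changes by 3.4620 × (-24.1%) = -83.4%.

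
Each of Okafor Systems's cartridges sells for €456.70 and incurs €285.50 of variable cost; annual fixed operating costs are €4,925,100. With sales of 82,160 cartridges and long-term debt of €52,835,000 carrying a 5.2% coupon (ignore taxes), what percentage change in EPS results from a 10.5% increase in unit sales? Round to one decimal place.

+23.1%

At 82,160 units, contribution = 82,160 × €171.20 = €14,065,792.00.
Operating income = contribution − fixed costs = €14,065,792.00 − €4,925,100 = €9,140,692.00.
Interest = €2,747,420.00, so EBIT − I = €6,393,272.00.
Degree of combined leverage = contribution ÷ (EBIT − I) = €14,065,792.00 ÷ €6,393,272.00 = 2.2001.
%ΔEPS = DCL × %ΔSales = 2.2001 × +10.5% = +23.1%.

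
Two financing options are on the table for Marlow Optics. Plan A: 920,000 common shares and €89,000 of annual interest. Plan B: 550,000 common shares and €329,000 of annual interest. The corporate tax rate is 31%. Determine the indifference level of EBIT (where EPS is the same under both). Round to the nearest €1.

€685,757

Set EPS_A = EPS_B: (EBIT − €89,000)(1 − 0.31) ÷ 920,000 = (EBIT − €329,000)(1 − 0.31) ÷ 550,000.
The (1 − t) factor cancels: (EBIT − 89,000) × 550,000 = (EBIT − 329,000) × 920,000.
Solving, EBIT = (329,000·920,000 − 89,000·550,000) / (920,000 − 550,000) = 253,730,000,000 / 370,000 = 685,756.76.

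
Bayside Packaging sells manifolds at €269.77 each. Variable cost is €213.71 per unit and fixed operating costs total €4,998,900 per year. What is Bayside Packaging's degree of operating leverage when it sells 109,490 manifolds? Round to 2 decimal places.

5.39

Contribution at this volume is 109,490 × €56.06 = €6,138,009.40.
EBIT = €6,138,009.40 − €4,998,900 = €1,139,109.40.
DOL = contribution ÷ EBIT = €6,138,009.40 ÷ €1,139,109.40 = 5.3884.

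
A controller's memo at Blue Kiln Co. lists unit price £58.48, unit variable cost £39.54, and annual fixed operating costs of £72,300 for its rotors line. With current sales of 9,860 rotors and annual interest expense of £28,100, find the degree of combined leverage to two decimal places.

Total contribution margin = 9,860 × £18.94 = £186,748.40.
EBIT = £186,748.40 − £72,300 = £114,448.40. Interest = £28,100.00, so EBIT − I = £86,348.40.
Degree of total leverage = total CM / (EBIT − interest) = £186,748.40 / £86,348.40 = 2.1627.

2.16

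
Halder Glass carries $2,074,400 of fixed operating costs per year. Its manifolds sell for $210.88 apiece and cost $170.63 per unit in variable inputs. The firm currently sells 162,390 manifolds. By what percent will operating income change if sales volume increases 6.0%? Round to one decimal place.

+8.8%

At 162,390 units, contribution = 162,390 × $40.25 = $6,536,197.50.
Subtracting fixed costs: EBIT = $6,536,197.50 − $2,074,400 = $4,461,797.50.
Degree of operating leverage = $6,536,197.50 / $4,461,797.50 = 1.4649.
So EBIT moves 1.4649 × (+6.0%) = +8.8%.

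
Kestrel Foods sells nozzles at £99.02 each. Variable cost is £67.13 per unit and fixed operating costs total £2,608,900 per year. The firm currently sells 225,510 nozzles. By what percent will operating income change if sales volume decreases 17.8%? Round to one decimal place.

Contribution at this volume is 225,510 × £31.89 = £7,191,513.90.
EBIT = £7,191,513.90 − £2,608,900 = £4,582,613.90.
DOL = contribution ÷ EBIT = £7,191,513.90 ÷ £4,582,613.90 = 1.5693.
So EBIT moves 1.5693 × (-17.8%) = -27.9%.

-27.9%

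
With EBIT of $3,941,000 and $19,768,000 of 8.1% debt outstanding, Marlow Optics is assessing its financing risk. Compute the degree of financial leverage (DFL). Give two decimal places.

Annual interest charges come to $1,601,208.00.
DFL = EBIT ÷ (EBIT − I) = $3,941,000 ÷ ($3,941,000 − $1,601,208.00) = $3,941,000 ÷ $2,339,792.00 = 1.6843.

1.68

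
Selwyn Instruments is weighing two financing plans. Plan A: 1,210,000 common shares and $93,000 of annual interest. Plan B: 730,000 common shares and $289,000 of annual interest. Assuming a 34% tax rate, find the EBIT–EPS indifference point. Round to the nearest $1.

Set EPS_A = EPS_B: (EBIT − $93,000)(1 − 0.34) ÷ 1,210,000 = (EBIT − $289,000)(1 − 0.34) ÷ 730,000.
Cancelling (1 − t) and cross-multiplying: 730,000·(EBIT − 93,000) = 1,210,000·(EBIT − 289,000).
Solving, EBIT = (289,000·1,210,000 − 93,000·730,000) / (1,210,000 − 730,000) = 281,800,000,000 / 480,000 = 587,083.33.

$587,083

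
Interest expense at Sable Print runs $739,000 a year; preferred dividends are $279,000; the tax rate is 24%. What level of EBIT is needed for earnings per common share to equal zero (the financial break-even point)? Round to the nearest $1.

Preferred dividends are paid after tax, so their pre-tax equivalent is $279,000 ÷ (1 − 0.24) = $367,105.26.
EPS = 0 when EBIT covers interest plus the pre-tax preferred burden: $739,000 + $367,105.26 = $1,106,105.26.

$1,106,105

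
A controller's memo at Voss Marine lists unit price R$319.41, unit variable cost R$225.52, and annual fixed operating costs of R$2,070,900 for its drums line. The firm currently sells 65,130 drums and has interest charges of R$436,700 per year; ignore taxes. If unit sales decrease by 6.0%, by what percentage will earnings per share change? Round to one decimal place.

-10.2%

Total contribution margin = 65,130 × R$93.89 = R$6,115,055.70.
Operating income = contribution − fixed costs = R$6,115,055.70 − R$2,070,900 = R$4,044,155.70.
After interest of R$436,700.00, pre-tax earnings = R$3,607,455.70.
DCL = total CM / (EBIT − I) = R$6,115,055.70 / R$3,607,455.70 = 1.6951.
EPS therefore changes by 1.6951 × (-6.0%) = -10.2%.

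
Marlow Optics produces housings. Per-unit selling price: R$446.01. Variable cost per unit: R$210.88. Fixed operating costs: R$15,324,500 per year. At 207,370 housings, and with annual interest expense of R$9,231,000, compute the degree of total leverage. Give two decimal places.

2.01

Total contribution margin = 207,370 × R$235.13 = R$48,758,908.10.
Subtracting fixed costs: EBIT = R$48,758,908.10 − R$15,324,500 = R$33,434,408.10. Interest = R$9,231,000.00.
DOL = R$48,758,908.10 ÷ R$33,434,408.10 = 1.4583; DFL = R$33,434,408.10 ÷ R$24,203,408.10 = 1.3814.
Combined leverage = 1.4583 × 1.3814 = 2.0145.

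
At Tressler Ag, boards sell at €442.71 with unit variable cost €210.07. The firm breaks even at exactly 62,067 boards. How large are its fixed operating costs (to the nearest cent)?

Unit CM = price − variable cost = €442.71 − €210.07 = €232.64.
Since BE = FC / CM, FC = 62,067 × €232.64 = €14,439,266.88.

€14,439,266.88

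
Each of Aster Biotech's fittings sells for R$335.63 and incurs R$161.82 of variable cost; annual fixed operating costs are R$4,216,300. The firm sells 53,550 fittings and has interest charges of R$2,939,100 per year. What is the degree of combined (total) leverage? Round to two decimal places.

4.32

Total contribution margin = 53,550 × R$173.81 = R$9,307,525.50.
Subtracting fixed costs: EBIT = R$9,307,525.50 − R$4,216,300 = R$5,091,225.50. Interest = R$2,939,100.00, so EBIT − I = R$2,152,125.50.
DCL = contribution ÷ (EBIT − I) = R$9,307,525.50 ÷ R$2,152,125.50 = 4.3248.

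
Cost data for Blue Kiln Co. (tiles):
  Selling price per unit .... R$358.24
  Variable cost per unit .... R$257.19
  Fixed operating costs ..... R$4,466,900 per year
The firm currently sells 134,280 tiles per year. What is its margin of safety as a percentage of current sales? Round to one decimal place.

67.1%

Each unit contributes R$358.24 − R$257.19 = R$101.05. Break-even units = R$4,466,900 ÷ R$101.05 = 44,204.85; break-even revenue = 44,204.85 × R$358.24 = R$15,835,945.14.
Current sales = 134,280 × R$358.24 = R$48,104,467.20.
Margin of safety = (R$48,104,467.20 − R$15,835,945.14) ÷ R$48,104,467.20 = 67.1%.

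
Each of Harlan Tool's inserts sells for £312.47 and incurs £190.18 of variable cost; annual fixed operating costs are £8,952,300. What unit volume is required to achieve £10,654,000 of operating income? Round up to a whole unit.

160,327 inserts

Unit CM = price − variable cost = £312.47 − £190.18 = £122.29.
Required volume = (fixed costs + target profit) ÷ CM = (£8,952,300 + £10,654,000) ÷ £122.29 = 160,326.27, so 160,327 inserts.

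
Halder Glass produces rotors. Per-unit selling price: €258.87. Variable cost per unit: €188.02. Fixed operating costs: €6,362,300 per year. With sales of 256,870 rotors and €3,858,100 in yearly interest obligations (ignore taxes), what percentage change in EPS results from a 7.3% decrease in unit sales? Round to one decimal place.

At 256,870 units, contribution = 256,870 × €70.85 = €18,199,239.50.
Operating income = contribution − fixed costs = €18,199,239.50 − €6,362,300 = €11,836,939.50.
After interest of €3,858,100.00, pre-tax earnings = €7,978,839.50.
Degree of combined leverage = contribution ÷ (EBIT − I) = €18,199,239.50 ÷ €7,978,839.50 = 2.2809.
%ΔEPS = DCL × %ΔSales = 2.2809 × -7.3% = -16.7%.

-16.7%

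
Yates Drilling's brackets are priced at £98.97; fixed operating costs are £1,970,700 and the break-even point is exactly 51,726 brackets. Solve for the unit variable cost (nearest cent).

Contribution per unit must be FC / Q = £1,970,700 / 51,726 = £38.0988.
Hence VC = price − CM = £98.97 − £38.0988 = £60.87.

£60.87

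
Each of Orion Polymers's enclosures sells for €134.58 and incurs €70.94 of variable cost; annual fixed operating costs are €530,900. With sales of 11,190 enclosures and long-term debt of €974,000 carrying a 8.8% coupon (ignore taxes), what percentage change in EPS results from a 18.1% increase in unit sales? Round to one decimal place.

At 11,190 units, contribution = 11,190 × €63.64 = €712,131.60.
Operating income = contribution − fixed costs = €712,131.60 − €530,900 = €181,231.60.
After interest of €85,712.00, pre-tax earnings = €95,519.60.
Degree of combined leverage = contribution ÷ (EBIT − I) = €712,131.60 ÷ €95,519.60 = 7.4553.
%ΔEPS = DCL × %ΔSales = 7.4553 × +18.1% = +134.9%.

+134.9%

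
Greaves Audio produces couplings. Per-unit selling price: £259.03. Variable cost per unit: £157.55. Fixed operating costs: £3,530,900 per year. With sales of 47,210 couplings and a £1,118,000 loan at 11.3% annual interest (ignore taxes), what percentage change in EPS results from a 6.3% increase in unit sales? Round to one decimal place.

Contribution at this volume is 47,210 × £101.48 = £4,790,870.80.
EBIT = £4,790,870.80 − £3,530,900 = £1,259,970.80.
After interest of £126,334.00, pre-tax earnings = £1,133,636.80.
Degree of combined leverage = contribution ÷ (EBIT − I) = £4,790,870.80 ÷ £1,133,636.80 = 4.2261.
%ΔEPS = DCL × %ΔSales = 4.2261 × +6.3% = +26.6%.

+26.6%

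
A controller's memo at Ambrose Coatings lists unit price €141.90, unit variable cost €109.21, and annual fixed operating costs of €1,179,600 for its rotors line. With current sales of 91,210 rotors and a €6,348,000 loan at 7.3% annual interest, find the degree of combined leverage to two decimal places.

2.23

At 91,210 units, contribution = 91,210 × €32.69 = €2,981,654.90.
Subtracting fixed costs: EBIT = €2,981,654.90 − €1,179,600 = €1,802,054.90. Interest = €463,404.00, so EBIT − I = €1,338,650.90.
Degree of total leverage = total CM / (EBIT − interest) = €2,981,654.90 / €1,338,650.90 = 2.2274.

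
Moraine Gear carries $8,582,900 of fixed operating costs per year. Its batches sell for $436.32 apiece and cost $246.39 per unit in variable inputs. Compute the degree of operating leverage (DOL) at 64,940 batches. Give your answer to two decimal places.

3.29

At 64,940 units, contribution = 64,940 × $189.93 = $12,334,054.20.
Subtracting fixed costs: EBIT = $12,334,054.20 − $8,582,900 = $3,751,154.20.
DOL = contribution ÷ EBIT = $12,334,054.20 ÷ $3,751,154.20 = 3.2881.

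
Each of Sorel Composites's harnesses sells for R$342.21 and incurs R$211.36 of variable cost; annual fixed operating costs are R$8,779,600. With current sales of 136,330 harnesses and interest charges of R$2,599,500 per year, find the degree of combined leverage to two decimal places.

At 136,330 units, contribution = 136,330 × R$130.85 = R$17,838,780.50.
Operating income = contribution − fixed costs = R$17,838,780.50 − R$8,779,600 = R$9,059,180.50. Interest = R$2,599,500.00.
DOL = R$17,838,780.50 ÷ R$9,059,180.50 = 1.9691; DFL = R$9,059,180.50 ÷ R$6,459,680.50 = 1.4024.
Combined leverage = 1.9691 × 1.4024 = 2.7615.

2.76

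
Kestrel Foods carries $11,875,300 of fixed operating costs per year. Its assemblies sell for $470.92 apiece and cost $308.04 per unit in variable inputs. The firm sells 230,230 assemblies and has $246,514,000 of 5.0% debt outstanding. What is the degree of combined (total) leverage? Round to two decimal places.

At 230,230 units, contribution = 230,230 × $162.88 = $37,499,862.40.
Operating income = contribution − fixed costs = $37,499,862.40 − $11,875,300 = $25,624,562.40. Interest = $12,325,700.00, so EBIT − I = $13,298,862.40.
Degree of total leverage = total CM / (EBIT − interest) = $37,499,862.40 / $13,298,862.40 = 2.8198.

2.82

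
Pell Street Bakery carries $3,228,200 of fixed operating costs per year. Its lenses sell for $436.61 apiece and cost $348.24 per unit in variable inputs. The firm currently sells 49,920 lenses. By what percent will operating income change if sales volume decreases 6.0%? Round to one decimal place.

At 49,920 units, contribution = 49,920 × $88.37 = $4,411,430.40.
Subtracting fixed costs: EBIT = $4,411,430.40 − $3,228,200 = $1,183,230.40.
So DOL = total CM / EBIT = $4,411,430.40 / $1,183,230.40 = 3.7283.
So EBIT moves 3.7283 × (-6.0%) = -22.4%.

-22.4%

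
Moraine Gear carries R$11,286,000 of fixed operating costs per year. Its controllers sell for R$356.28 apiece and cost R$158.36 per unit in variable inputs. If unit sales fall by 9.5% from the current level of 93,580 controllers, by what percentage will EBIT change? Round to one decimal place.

At 93,580 units, contribution = 93,580 × R$197.92 = R$18,521,353.60.
EBIT = R$18,521,353.60 − R$11,286,000 = R$7,235,353.60.
DOL = contribution ÷ EBIT = R$18,521,353.60 ÷ R$7,235,353.60 = 2.5598.
%ΔEBIT = DOL × %ΔSales = 2.5598 × -9.5% = -24.3%.

-24.3%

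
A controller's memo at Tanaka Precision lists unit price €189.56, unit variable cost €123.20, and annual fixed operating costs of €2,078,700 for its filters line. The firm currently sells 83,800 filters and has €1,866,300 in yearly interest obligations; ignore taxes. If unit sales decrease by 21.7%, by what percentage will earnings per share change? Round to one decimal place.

Contribution at this volume is 83,800 × €66.36 = €5,560,968.00.
EBIT = €5,560,968.00 − €2,078,700 = €3,482,268.00.
After interest of €1,866,300.00, pre-tax earnings = €1,615,968.00.
Degree of combined leverage = contribution ÷ (EBIT − I) = €5,560,968.00 ÷ €1,615,968.00 = 3.4413.
%ΔEPS = DCL × %ΔSales = 3.4413 × -21.7% = -74.7%.

-74.7%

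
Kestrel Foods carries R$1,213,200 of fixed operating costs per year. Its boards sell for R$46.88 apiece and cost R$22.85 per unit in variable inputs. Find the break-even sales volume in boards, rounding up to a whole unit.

Each unit contributes R$46.88 − R$22.85 = R$24.03.
Units to break even: R$1,213,200 ÷ R$24.03 = 50,486.89, rounded up to 50,487.

50,487 boards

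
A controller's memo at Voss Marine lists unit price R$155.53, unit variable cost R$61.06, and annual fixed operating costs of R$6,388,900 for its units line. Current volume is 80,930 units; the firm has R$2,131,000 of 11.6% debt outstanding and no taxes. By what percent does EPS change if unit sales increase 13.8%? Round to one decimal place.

+104.5%

Contribution at this volume is 80,930 × R$94.47 = R$7,645,457.10.
Operating income = contribution − fixed costs = R$7,645,457.10 − R$6,388,900 = R$1,256,557.10.
Interest = R$247,196.00, so EBIT − I = R$1,009,361.10.
DCL = total CM / (EBIT − I) = R$7,645,457.10 / R$1,009,361.10 = 7.5746.
%ΔEPS = DCL × %ΔSales = 7.5746 × +13.8% = +104.5%.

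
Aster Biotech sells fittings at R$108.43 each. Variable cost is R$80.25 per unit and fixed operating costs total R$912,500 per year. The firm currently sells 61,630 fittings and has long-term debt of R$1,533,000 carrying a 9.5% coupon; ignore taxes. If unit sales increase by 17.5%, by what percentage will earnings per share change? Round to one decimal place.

+44.8%

Total contribution margin = 61,630 × R$28.18 = R$1,736,733.40.
Operating income = contribution − fixed costs = R$1,736,733.40 − R$912,500 = R$824,233.40.
Interest = R$145,635.00, so EBIT − I = R$678,598.40.
Degree of combined leverage = contribution ÷ (EBIT − I) = R$1,736,733.40 ÷ R$678,598.40 = 2.5593.
EPS therefore changes by 2.5593 × (+17.5%) = +44.8%.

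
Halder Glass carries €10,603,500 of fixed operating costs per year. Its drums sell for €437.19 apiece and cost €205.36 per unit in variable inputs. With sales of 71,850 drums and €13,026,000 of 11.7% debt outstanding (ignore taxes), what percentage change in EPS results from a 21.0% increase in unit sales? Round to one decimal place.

Contribution at this volume is 71,850 × €231.83 = €16,656,985.50.
EBIT = €16,656,985.50 − €10,603,500 = €6,053,485.50.
Interest = €1,524,042.00, so EBIT − I = €4,529,443.50.
Degree of combined leverage = contribution ÷ (EBIT − I) = €16,656,985.50 ÷ €4,529,443.50 = 3.6775.
%ΔEPS = DCL × %ΔSales = 3.6775 × +21.0% = +77.2%.

+77.2%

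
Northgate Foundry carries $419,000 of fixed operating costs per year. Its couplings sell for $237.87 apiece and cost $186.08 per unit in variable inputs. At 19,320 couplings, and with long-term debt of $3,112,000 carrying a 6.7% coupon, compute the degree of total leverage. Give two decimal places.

At 19,320 units, contribution = 19,320 × $51.79 = $1,000,582.80.
Subtracting fixed costs: EBIT = $1,000,582.80 − $419,000 = $581,582.80. Interest = $208,504.00.
DOL = $1,000,582.80 ÷ $581,582.80 = 1.7204; DFL = $581,582.80 ÷ $373,078.80 = 1.5589.
Combined leverage = 1.7204 × 1.5589 = 2.6819.

2.68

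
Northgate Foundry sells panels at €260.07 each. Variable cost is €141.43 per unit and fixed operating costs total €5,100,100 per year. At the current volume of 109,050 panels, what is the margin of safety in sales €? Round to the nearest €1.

Contribution margin per unit = €260.07 − €141.43 = €118.64. Break-even units = €5,100,100 ÷ €118.64 = 42,988.03; break-even revenue = 42,988.03 × €260.07 = €11,179,897.23.
Actual sales revenue = 109,050 × €260.07 = €28,360,633.50.
Margin of safety = €28,360,633.50 − €11,179,897.23 = €17,180,736.

€17,180,736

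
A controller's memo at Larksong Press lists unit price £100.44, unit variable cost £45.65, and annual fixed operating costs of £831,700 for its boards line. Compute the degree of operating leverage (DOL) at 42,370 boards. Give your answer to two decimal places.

1.56

Contribution at this volume is 42,370 × £54.79 = £2,321,452.30.
Subtracting fixed costs: EBIT = £2,321,452.30 − £831,700 = £1,489,752.30.
So DOL = total CM / EBIT = £2,321,452.30 / £1,489,752.30 = 1.5583.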